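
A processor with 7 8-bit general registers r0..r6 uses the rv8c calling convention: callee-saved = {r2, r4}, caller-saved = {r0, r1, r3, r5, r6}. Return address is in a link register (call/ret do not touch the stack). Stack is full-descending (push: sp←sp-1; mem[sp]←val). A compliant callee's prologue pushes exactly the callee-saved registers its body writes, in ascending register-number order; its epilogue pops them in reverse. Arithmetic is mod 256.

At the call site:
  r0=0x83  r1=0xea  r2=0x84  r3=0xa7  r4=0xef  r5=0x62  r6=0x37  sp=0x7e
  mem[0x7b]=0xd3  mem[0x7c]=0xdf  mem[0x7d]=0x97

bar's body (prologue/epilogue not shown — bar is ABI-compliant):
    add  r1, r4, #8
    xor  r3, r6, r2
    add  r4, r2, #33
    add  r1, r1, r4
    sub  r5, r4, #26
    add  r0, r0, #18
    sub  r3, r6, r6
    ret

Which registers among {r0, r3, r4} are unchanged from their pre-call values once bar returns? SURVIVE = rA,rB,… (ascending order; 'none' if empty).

SURVIVE = r4

prologue: push r4 → mem[0x7d]=0xef, sp=0x7d
body[0] add  r1, r4, #8 → r1=0xf7
body[1] xor  r3, r6, r2 → r3=0xb3
body[2] add  r4, r2, #33 → r4=0xa5
body[3] add  r1, r1, r4 → r1=0x9c
body[4] sub  r5, r4, #26 → r5=0x8b
body[5] add  r0, r0, #18 → r0=0x95
body[6] sub  r3, r6, r6 → r3=0x00
epilogue: pop r4=0xef, sp=0x7e
r0: caller-saved, written=True
r3: caller-saved, written=True
r4: callee-saved, written=True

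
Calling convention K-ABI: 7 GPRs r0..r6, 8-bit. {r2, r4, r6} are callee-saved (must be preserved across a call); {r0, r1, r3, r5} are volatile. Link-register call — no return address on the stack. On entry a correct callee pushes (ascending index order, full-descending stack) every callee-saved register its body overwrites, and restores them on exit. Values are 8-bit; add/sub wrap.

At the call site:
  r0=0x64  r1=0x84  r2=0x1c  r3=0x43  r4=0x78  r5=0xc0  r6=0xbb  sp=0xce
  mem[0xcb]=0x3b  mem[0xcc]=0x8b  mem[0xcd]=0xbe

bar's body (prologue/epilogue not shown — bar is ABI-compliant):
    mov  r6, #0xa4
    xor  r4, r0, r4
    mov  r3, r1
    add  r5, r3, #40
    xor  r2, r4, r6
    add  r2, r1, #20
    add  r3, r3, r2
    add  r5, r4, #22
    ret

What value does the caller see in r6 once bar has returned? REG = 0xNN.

prologue: push r2 -> mem[0xcd]=0x1c, sp=0xcd
prologue: push r4 -> mem[0xcc]=0x78, sp=0xcc
prologue: push r6 -> mem[0xcb]=0xbb, sp=0xcb
body[0] mov  r6, #0xa4 -> r6=0xa4
body[1] xor  r4, r0, r4 -> r4=0x1c
body[2] mov  r3, r1 -> r3=0x84
body[3] add  r5, r3, #40 -> r5=0xac
body[4] xor  r2, r4, r6 -> r2=0xb8
body[5] add  r2, r1, #20 -> r2=0x98
body[6] add  r3, r3, r2 -> r3=0x1c
body[7] add  r5, r4, #22 -> r5=0x32
epilogue: pop r6=0xbb, sp=0xcc
epilogue: pop r4=0x78, sp=0xcd
epilogue: pop r2=0x1c, sp=0xce
r6 is callee-saved -> restored

REG = 0xbb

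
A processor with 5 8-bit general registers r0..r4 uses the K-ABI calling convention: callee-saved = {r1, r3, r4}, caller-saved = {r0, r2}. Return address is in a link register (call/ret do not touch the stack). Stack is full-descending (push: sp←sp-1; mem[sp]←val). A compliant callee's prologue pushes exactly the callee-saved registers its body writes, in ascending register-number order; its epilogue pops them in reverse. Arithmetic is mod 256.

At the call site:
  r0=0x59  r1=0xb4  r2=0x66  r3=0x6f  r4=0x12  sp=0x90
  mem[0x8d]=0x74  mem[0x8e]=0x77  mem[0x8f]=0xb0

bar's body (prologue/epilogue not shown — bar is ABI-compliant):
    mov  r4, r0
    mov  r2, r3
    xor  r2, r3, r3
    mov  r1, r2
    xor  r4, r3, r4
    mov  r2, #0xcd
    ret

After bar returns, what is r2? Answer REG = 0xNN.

prologue: push r1 → mem[0x8f]=0xb4, sp=0x8f
prologue: push r4 → mem[0x8e]=0x12, sp=0x8e
body[0] mov  r4, r0 → r4=0x59
body[1] mov  r2, r3 → r2=0x6f
body[2] xor  r2, r3, r3 → r2=0x00
body[3] mov  r1, r2 → r1=0x00
body[4] xor  r4, r3, r4 → r4=0x36
body[5] mov  r2, #0xcd → r2=0xcd
epilogue: pop r4=0x12, sp=0x8f
epilogue: pop r1=0xb4, sp=0x90
r2 is caller-saved → body value

REG = 0xcd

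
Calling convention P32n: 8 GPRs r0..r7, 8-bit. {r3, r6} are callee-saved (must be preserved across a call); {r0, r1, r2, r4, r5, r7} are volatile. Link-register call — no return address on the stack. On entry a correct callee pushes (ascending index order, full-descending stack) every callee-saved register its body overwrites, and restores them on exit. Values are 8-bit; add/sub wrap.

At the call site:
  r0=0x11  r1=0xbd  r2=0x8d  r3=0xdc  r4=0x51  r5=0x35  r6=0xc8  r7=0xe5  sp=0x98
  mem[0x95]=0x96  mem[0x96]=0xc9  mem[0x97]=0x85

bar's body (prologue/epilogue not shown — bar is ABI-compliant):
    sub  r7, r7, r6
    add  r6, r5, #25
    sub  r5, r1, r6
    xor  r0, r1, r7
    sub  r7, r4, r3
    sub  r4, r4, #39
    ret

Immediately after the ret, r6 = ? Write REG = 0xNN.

REG = 0xc8

prologue: push r6 -> mem[0x97]=0xc8, sp=0x97
body[0] sub  r7, r7, r6 -> r7=0x1d
body[1] add  r6, r5, #25 -> r6=0x4e
body[2] sub  r5, r1, r6 -> r5=0x6f
body[3] xor  r0, r1, r7 -> r0=0xa0
body[4] sub  r7, r4, r3 -> r7=0x75
body[5] sub  r4, r4, #39 -> r4=0x2a
epilogue: pop r6=0xc8, sp=0x98
r6 is callee-saved -> restored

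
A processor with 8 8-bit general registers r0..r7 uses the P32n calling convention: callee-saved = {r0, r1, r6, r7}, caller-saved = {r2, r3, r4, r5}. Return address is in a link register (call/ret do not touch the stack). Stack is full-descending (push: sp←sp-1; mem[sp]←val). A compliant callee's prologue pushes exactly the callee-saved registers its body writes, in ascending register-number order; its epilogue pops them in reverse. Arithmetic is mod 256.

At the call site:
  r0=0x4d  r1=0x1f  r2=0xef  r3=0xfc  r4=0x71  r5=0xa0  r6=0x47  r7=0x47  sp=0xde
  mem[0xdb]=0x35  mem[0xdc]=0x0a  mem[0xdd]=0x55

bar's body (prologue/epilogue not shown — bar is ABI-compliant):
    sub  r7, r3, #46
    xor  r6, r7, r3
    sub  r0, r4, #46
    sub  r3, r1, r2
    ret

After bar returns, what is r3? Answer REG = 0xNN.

REG = 0x30

prologue: push r0 -> mem[0xdd]=0x4d, sp=0xdd
prologue: push r6 -> mem[0xdc]=0x47, sp=0xdc
prologue: push r7 -> mem[0xdb]=0x47, sp=0xdb
body[0] sub  r7, r3, #46 -> r7=0xce
body[1] xor  r6, r7, r3 -> r6=0x32
body[2] sub  r0, r4, #46 -> r0=0x43
body[3] sub  r3, r1, r2 -> r3=0x30
epilogue: pop r7=0x47, sp=0xdc
epilogue: pop r6=0x47, sp=0xdd
epilogue: pop r0=0x4d, sp=0xde
r3 is caller-saved -> body value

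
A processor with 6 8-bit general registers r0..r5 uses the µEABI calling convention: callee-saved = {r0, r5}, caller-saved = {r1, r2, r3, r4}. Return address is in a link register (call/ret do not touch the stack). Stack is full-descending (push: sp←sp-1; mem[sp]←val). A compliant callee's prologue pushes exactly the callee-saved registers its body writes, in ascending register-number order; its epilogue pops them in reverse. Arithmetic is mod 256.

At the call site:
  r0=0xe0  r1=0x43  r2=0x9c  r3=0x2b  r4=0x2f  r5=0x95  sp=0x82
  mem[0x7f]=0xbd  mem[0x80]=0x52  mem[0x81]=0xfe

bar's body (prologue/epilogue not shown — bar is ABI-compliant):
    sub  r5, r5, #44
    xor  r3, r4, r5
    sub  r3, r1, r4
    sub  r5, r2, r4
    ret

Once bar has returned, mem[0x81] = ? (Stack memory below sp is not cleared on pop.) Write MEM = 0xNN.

prologue: push r5 → mem[0x81]=0x95, sp=0x81
body[0] sub  r5, r5, #44 → r5=0x69
body[1] xor  r3, r4, r5 → r3=0x46
body[2] sub  r3, r1, r4 → r3=0x14
body[3] sub  r5, r2, r4 → r5=0x6d
epilogue: pop r5=0x95, sp=0x82
prologue pushed ['r5'] at ['0x81']

MEM = 0x95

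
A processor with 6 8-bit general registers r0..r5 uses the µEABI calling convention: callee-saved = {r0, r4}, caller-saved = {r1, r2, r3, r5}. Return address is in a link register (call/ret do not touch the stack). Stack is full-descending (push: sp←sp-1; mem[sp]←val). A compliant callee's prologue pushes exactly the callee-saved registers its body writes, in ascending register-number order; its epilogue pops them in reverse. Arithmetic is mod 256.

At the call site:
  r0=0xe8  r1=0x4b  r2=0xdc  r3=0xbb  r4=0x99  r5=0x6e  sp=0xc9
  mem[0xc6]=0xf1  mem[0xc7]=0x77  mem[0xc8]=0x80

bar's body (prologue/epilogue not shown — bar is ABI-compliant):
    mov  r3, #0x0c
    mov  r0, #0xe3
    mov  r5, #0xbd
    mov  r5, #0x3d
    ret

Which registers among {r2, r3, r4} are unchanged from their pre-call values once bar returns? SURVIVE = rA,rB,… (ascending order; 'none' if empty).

prologue: push r0 → mem[0xc8]=0xe8, sp=0xc8
body[0] mov  r3, #0x0c → r3=0x0c
body[1] mov  r0, #0xe3 → r0=0xe3
body[2] mov  r5, #0xbd → r5=0xbd
body[3] mov  r5, #0x3d → r5=0x3d
epilogue: pop r0=0xe8, sp=0xc9
r2: caller-saved, written=False
r3: caller-saved, written=True
r4: callee-saved, written=False

SURVIVE = r2,r4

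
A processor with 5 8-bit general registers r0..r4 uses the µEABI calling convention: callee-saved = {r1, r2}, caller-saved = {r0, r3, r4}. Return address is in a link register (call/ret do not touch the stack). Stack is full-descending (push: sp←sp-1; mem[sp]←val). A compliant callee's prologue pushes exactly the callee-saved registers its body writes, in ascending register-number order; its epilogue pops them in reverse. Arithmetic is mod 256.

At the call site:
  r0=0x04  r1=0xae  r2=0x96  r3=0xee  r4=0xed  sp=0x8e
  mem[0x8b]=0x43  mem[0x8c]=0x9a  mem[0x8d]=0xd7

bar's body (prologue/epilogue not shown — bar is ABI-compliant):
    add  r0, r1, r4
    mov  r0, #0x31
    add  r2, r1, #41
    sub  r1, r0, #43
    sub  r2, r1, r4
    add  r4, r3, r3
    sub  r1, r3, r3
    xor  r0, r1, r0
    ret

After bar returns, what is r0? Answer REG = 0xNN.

prologue: push r1 → mem[0x8d]=0xae, sp=0x8d
prologue: push r2 → mem[0x8c]=0x96, sp=0x8c
body[0] add  r0, r1, r4 → r0=0x9b
body[1] mov  r0, #0x31 → r0=0x31
body[2] add  r2, r1, #41 → r2=0xd7
body[3] sub  r1, r0, #43 → r1=0x06
body[4] sub  r2, r1, r4 → r2=0x19
body[5] add  r4, r3, r3 → r4=0xdc
body[6] sub  r1, r3, r3 → r1=0x00
body[7] xor  r0, r1, r0 → r0=0x31
epilogue: pop r2=0x96, sp=0x8d
epilogue: pop r1=0xae, sp=0x8e
r0 is caller-saved → body value

REG = 0x31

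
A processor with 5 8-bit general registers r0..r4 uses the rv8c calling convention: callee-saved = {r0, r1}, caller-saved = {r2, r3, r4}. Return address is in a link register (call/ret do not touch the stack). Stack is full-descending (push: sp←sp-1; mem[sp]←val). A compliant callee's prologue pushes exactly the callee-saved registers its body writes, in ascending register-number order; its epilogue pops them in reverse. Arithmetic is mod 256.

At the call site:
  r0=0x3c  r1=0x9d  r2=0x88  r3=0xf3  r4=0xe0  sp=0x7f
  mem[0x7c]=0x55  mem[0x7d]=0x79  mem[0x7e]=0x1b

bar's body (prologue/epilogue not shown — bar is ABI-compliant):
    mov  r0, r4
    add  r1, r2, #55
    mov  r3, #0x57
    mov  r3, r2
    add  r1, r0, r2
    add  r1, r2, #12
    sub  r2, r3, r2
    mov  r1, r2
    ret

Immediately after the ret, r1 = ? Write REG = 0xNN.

prologue: push r0 -> mem[0x7e]=0x3c, sp=0x7e
prologue: push r1 -> mem[0x7d]=0x9d, sp=0x7d
body[0] mov  r0, r4 -> r0=0xe0
body[1] add  r1, r2, #55 -> r1=0xbf
body[2] mov  r3, #0x57 -> r3=0x57
body[3] mov  r3, r2 -> r3=0x88
body[4] add  r1, r0, r2 -> r1=0x68
body[5] add  r1, r2, #12 -> r1=0x94
body[6] sub  r2, r3, r2 -> r2=0x00
body[7] mov  r1, r2 -> r1=0x00
epilogue: pop r1=0x9d, sp=0x7e
epilogue: pop r0=0x3c, sp=0x7f
r1 is callee-saved -> restored

REG = 0x9d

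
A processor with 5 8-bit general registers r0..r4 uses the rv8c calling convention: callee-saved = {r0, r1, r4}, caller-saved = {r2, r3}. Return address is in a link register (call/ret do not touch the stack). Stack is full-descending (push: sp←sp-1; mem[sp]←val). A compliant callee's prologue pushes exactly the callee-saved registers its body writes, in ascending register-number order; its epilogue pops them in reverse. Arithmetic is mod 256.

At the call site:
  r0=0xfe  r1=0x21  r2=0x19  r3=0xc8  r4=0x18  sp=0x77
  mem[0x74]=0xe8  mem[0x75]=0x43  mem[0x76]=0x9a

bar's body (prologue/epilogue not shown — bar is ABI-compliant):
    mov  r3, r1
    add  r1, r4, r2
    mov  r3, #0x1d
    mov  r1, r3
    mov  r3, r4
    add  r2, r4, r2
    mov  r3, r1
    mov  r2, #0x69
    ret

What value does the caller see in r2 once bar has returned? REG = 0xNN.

prologue: push r1 → mem[0x76]=0x21, sp=0x76
body[0] mov  r3, r1 → r3=0x21
body[1] add  r1, r4, r2 → r1=0x31
body[2] mov  r3, #0x1d → r3=0x1d
body[3] mov  r1, r3 → r1=0x1d
body[4] mov  r3, r4 → r3=0x18
body[5] add  r2, r4, r2 → r2=0x31
body[6] mov  r3, r1 → r3=0x1d
body[7] mov  r2, #0x69 → r2=0x69
epilogue: pop r1=0x21, sp=0x77
r2 is caller-saved → body value

REG = 0x69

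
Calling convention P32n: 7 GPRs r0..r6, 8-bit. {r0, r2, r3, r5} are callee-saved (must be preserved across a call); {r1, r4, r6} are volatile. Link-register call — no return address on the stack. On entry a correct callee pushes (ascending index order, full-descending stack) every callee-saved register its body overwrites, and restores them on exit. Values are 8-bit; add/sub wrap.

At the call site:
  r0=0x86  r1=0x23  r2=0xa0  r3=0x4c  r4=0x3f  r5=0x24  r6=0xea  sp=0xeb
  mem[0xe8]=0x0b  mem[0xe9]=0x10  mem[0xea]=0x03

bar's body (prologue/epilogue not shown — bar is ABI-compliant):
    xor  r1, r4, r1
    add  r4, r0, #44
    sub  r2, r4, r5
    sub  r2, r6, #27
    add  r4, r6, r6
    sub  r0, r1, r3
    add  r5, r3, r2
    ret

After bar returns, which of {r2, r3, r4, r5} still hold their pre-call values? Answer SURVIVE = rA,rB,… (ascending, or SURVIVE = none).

SURVIVE = r2,r3,r5

prologue: push r0 → mem[0xea]=0x86, sp=0xea
prologue: push r2 → mem[0xe9]=0xa0, sp=0xe9
prologue: push r5 → mem[0xe8]=0x24, sp=0xe8
body[0] xor  r1, r4, r1 → r1=0x1c
body[1] add  r4, r0, #44 → r4=0xb2
body[2] sub  r2, r4, r5 → r2=0x8e
body[3] sub  r2, r6, #27 → r2=0xcf
body[4] add  r4, r6, r6 → r4=0xd4
body[5] sub  r0, r1, r3 → r0=0xd0
body[6] add  r5, r3, r2 → r5=0x1b
epilogue: pop r5=0x24, sp=0xe9
epilogue: pop r2=0xa0, sp=0xea
epilogue: pop r0=0x86, sp=0xeb
r2: callee-saved, written=True
r3: callee-saved, written=False
r4: caller-saved, written=True
r5: callee-saved, written=True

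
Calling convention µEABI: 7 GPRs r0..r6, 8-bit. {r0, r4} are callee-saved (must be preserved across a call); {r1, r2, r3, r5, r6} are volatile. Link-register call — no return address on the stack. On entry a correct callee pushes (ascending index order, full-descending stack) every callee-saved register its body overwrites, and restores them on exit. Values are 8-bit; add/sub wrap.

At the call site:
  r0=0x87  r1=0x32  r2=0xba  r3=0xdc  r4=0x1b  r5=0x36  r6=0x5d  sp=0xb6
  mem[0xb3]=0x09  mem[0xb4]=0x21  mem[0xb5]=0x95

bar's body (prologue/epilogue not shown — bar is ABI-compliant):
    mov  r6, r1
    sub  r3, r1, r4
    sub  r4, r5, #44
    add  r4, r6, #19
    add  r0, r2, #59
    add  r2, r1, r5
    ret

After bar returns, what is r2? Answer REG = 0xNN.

prologue: push r0 → mem[0xb5]=0x87, sp=0xb5
prologue: push r4 → mem[0xb4]=0x1b, sp=0xb4
body[0] mov  r6, r1 → r6=0x32
body[1] sub  r3, r1, r4 → r3=0x17
body[2] sub  r4, r5, #44 → r4=0x0a
body[3] add  r4, r6, #19 → r4=0x45
body[4] add  r0, r2, #59 → r0=0xf5
body[5] add  r2, r1, r5 → r2=0x68
epilogue: pop r4=0x1b, sp=0xb5
epilogue: pop r0=0x87, sp=0xb6
r2 is caller-saved → body value

REG = 0x68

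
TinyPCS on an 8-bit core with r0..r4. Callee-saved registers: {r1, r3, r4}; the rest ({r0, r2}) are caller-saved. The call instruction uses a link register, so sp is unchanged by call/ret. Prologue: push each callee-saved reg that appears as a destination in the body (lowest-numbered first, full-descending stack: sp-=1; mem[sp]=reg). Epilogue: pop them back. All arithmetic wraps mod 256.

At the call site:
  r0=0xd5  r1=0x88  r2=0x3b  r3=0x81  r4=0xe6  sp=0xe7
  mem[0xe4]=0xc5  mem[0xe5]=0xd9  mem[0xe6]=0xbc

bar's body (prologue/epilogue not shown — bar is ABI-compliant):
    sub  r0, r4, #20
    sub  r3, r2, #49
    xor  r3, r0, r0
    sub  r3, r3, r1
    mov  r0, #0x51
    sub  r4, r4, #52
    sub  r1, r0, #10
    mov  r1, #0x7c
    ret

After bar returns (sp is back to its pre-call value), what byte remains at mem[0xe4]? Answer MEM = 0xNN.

MEM = 0xe6

prologue: push r1 -> mem[0xe6]=0x88, sp=0xe6
prologue: push r3 -> mem[0xe5]=0x81, sp=0xe5
prologue: push r4 -> mem[0xe4]=0xe6, sp=0xe4
body[0] sub  r0, r4, #20 -> r0=0xd2
body[1] sub  r3, r2, #49 -> r3=0x0a
body[2] xor  r3, r0, r0 -> r3=0x00
body[3] sub  r3, r3, r1 -> r3=0x78
body[4] mov  r0, #0x51 -> r0=0x51
body[5] sub  r4, r4, #52 -> r4=0xb2
body[6] sub  r1, r0, #10 -> r1=0x47
body[7] mov  r1, #0x7c -> r1=0x7c
epilogue: pop r4=0xe6, sp=0xe5
epilogue: pop r3=0x81, sp=0xe6
epilogue: pop r1=0x88, sp=0xe7
prologue pushed ['r1', 'r3', 'r4'] at ['0xe6', '0xe5', '0xe4']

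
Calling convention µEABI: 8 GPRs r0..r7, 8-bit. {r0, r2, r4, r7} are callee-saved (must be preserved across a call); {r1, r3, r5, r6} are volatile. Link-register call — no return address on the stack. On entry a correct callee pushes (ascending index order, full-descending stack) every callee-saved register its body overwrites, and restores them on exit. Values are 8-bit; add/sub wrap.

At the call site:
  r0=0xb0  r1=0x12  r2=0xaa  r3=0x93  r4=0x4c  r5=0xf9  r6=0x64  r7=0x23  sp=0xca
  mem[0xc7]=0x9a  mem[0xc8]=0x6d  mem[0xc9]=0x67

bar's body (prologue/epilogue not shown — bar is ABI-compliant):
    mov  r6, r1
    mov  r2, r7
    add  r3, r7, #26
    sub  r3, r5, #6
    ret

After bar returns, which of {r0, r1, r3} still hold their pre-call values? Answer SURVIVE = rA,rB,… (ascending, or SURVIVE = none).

SURVIVE = r0,r1

prologue: push r2 -> mem[0xc9]=0xaa, sp=0xc9
body[0] mov  r6, r1 -> r6=0x12
body[1] mov  r2, r7 -> r2=0x23
body[2] add  r3, r7, #26 -> r3=0x3d
body[3] sub  r3, r5, #6 -> r3=0xf3
epilogue: pop r2=0xaa, sp=0xca
r0: callee-saved, written=False
r1: caller-saved, written=False
r3: caller-saved, written=True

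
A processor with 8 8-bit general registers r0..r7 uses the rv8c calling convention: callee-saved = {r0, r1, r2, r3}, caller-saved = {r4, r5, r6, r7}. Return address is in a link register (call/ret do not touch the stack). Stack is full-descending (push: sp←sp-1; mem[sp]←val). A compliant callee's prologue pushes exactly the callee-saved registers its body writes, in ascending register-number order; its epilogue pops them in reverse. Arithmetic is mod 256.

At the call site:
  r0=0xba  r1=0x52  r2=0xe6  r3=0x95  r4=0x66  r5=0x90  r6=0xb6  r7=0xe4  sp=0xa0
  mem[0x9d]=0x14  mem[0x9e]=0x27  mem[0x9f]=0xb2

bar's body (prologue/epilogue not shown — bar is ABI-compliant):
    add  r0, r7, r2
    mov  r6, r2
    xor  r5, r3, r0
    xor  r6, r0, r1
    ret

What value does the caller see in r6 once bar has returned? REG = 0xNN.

prologue: push r0 → mem[0x9f]=0xba, sp=0x9f
body[0] add  r0, r7, r2 → r0=0xca
body[1] mov  r6, r2 → r6=0xe6
body[2] xor  r5, r3, r0 → r5=0x5f
body[3] xor  r6, r0, r1 → r6=0x98
epilogue: pop r0=0xba, sp=0xa0
r6 is caller-saved → body value

REG = 0x98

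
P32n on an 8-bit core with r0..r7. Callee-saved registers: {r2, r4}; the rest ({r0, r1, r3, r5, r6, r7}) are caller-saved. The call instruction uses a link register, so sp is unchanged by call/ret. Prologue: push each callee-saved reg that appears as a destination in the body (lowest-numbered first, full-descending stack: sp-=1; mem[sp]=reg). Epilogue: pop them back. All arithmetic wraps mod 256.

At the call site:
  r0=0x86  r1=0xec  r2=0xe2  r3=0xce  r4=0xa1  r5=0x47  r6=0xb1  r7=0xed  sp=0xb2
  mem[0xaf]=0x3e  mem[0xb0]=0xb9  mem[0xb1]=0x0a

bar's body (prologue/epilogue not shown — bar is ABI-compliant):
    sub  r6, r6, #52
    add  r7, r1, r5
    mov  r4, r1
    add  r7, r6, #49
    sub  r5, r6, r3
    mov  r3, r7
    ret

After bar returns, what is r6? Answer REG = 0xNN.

REG = 0x7d

prologue: push r4 → mem[0xb1]=0xa1, sp=0xb1
body[0] sub  r6, r6, #52 → r6=0x7d
body[1] add  r7, r1, r5 → r7=0x33
body[2] mov  r4, r1 → r4=0xec
body[3] add  r7, r6, #49 → r7=0xae
body[4] sub  r5, r6, r3 → r5=0xaf
body[5] mov  r3, r7 → r3=0xae
epilogue: pop r4=0xa1, sp=0xb2
r6 is caller-saved → body value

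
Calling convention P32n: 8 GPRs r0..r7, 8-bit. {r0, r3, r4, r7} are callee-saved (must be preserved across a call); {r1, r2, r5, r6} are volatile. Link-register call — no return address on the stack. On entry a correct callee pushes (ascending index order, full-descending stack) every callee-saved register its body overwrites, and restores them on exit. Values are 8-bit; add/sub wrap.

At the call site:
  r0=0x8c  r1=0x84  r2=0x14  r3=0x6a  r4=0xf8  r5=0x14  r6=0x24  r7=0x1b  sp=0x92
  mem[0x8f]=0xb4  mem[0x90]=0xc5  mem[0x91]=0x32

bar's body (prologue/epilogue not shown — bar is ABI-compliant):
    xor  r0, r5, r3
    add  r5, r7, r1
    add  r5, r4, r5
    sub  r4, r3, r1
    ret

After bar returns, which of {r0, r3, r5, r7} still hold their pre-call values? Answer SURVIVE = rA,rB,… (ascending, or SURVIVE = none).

prologue: push r0 -> mem[0x91]=0x8c, sp=0x91
prologue: push r4 -> mem[0x90]=0xf8, sp=0x90
body[0] xor  r0, r5, r3 -> r0=0x7e
body[1] add  r5, r7, r1 -> r5=0x9f
body[2] add  r5, r4, r5 -> r5=0x97
body[3] sub  r4, r3, r1 -> r4=0xe6
epilogue: pop r4=0xf8, sp=0x91
epilogue: pop r0=0x8c, sp=0x92
r0: callee-saved, written=True
r3: callee-saved, written=False
r5: caller-saved, written=True
r7: callee-saved, written=False

SURVIVE = r0,r3,r7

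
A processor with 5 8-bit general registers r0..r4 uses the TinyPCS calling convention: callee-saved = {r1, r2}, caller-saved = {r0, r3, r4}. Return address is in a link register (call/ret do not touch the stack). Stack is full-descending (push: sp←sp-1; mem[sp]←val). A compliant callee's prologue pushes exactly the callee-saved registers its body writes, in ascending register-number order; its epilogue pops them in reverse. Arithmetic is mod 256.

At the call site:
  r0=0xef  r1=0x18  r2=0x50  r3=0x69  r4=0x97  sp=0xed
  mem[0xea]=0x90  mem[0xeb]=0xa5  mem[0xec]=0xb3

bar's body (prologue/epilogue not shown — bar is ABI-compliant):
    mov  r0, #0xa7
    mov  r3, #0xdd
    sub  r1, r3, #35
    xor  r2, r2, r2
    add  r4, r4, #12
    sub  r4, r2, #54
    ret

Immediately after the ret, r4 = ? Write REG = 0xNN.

prologue: push r1 → mem[0xec]=0x18, sp=0xec
prologue: push r2 → mem[0xeb]=0x50, sp=0xeb
body[0] mov  r0, #0xa7 → r0=0xa7
body[1] mov  r3, #0xdd → r3=0xdd
body[2] sub  r1, r3, #35 → r1=0xba
body[3] xor  r2, r2, r2 → r2=0x00
body[4] add  r4, r4, #12 → r4=0xa3
body[5] sub  r4, r2, #54 → r4=0xca
epilogue: pop r2=0x50, sp=0xec
epilogue: pop r1=0x18, sp=0xed
r4 is caller-saved → body value

REG = 0xca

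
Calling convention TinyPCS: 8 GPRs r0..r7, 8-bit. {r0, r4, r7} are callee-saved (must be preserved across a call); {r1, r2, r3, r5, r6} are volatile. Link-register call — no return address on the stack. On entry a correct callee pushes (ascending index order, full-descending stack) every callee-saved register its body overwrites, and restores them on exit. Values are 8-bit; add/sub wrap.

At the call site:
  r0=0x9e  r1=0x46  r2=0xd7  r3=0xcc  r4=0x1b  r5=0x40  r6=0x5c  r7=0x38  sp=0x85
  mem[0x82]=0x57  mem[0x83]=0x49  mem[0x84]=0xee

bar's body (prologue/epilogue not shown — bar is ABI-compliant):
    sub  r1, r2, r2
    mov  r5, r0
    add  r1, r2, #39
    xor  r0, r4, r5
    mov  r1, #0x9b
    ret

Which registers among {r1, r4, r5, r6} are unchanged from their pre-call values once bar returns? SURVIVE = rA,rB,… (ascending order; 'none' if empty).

SURVIVE = r4,r6

prologue: push r0 -> mem[0x84]=0x9e, sp=0x84
body[0] sub  r1, r2, r2 -> r1=0x00
body[1] mov  r5, r0 -> r5=0x9e
body[2] add  r1, r2, #39 -> r1=0xfe
body[3] xor  r0, r4, r5 -> r0=0x85
body[4] mov  r1, #0x9b -> r1=0x9b
epilogue: pop r0=0x9e, sp=0x85
r1: caller-saved, written=True
r4: callee-saved, written=False
r5: caller-saved, written=True
r6: caller-saved, written=False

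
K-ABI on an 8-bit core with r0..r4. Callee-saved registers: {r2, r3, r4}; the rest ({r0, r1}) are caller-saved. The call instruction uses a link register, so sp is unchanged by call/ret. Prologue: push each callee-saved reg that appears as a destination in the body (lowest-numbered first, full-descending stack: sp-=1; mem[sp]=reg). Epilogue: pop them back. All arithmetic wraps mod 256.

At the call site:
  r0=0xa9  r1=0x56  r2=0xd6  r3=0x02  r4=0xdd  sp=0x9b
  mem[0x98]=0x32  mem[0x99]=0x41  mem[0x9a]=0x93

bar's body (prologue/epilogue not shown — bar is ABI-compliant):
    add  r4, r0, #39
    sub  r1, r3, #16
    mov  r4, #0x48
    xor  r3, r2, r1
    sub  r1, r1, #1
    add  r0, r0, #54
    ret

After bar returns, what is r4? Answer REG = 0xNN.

REG = 0xdd

prologue: push r3 -> mem[0x9a]=0x02, sp=0x9a
prologue: push r4 -> mem[0x99]=0xdd, sp=0x99
body[0] add  r4, r0, #39 -> r4=0xd0
body[1] sub  r1, r3, #16 -> r1=0xf2
body[2] mov  r4, #0x48 -> r4=0x48
body[3] xor  r3, r2, r1 -> r3=0x24
body[4] sub  r1, r1, #1 -> r1=0xf1
body[5] add  r0, r0, #54 -> r0=0xdf
epilogue: pop r4=0xdd, sp=0x9a
epilogue: pop r3=0x02, sp=0x9b
r4 is callee-saved -> restored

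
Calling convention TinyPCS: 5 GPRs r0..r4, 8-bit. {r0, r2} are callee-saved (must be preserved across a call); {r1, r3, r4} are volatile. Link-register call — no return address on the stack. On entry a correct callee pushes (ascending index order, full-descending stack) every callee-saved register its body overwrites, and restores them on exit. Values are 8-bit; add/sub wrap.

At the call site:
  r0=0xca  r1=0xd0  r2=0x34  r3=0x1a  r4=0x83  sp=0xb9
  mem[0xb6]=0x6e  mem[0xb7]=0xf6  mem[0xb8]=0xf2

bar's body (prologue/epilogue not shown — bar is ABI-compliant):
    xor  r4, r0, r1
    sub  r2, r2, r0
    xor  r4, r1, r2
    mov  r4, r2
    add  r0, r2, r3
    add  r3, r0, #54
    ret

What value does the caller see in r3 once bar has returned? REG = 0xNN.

prologue: push r0 → mem[0xb8]=0xca, sp=0xb8
prologue: push r2 → mem[0xb7]=0x34, sp=0xb7
body[0] xor  r4, r0, r1 → r4=0x1a
body[1] sub  r2, r2, r0 → r2=0x6a
body[2] xor  r4, r1, r2 → r4=0xba
body[3] mov  r4, r2 → r4=0x6a
body[4] add  r0, r2, r3 → r0=0x84
body[5] add  r3, r0, #54 → r3=0xba
epilogue: pop r2=0x34, sp=0xb8
epilogue: pop r0=0xca, sp=0xb9
r3 is caller-saved → body value

REG = 0xba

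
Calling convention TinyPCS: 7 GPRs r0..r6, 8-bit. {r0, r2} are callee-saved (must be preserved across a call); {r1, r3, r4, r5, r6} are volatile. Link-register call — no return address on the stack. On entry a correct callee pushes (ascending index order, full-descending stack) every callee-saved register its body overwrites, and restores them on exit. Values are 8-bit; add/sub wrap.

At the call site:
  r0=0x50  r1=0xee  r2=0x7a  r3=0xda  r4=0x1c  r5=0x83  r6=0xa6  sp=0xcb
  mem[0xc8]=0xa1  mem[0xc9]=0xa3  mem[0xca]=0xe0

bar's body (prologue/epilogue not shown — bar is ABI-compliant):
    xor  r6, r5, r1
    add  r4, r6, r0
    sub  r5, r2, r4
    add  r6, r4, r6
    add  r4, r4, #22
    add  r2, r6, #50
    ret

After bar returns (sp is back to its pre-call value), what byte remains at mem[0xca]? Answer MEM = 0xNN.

MEM = 0x7a

prologue: push r2 → mem[0xca]=0x7a, sp=0xca
body[0] xor  r6, r5, r1 → r6=0x6d
body[1] add  r4, r6, r0 → r4=0xbd
body[2] sub  r5, r2, r4 → r5=0xbd
body[3] add  r6, r4, r6 → r6=0x2a
body[4] add  r4, r4, #22 → r4=0xd3
body[5] add  r2, r6, #50 → r2=0x5c
epilogue: pop r2=0x7a, sp=0xcb
prologue pushed ['r2'] at ['0xca']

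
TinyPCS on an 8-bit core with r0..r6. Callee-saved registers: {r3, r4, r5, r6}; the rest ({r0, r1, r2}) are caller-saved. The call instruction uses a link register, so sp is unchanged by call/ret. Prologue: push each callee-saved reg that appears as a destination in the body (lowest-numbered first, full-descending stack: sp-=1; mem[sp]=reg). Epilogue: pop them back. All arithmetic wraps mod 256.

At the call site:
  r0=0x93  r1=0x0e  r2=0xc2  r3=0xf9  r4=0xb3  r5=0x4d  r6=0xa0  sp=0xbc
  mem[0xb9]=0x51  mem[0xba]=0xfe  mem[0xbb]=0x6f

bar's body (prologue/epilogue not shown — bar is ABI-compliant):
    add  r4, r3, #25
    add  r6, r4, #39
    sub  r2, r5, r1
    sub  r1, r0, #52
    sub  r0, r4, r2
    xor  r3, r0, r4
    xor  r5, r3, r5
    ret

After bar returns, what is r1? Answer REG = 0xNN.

prologue: push r3 -> mem[0xbb]=0xf9, sp=0xbb
prologue: push r4 -> mem[0xba]=0xb3, sp=0xba
prologue: push r5 -> mem[0xb9]=0x4d, sp=0xb9
prologue: push r6 -> mem[0xb8]=0xa0, sp=0xb8
body[0] add  r4, r3, #25 -> r4=0x12
body[1] add  r6, r4, #39 -> r6=0x39
body[2] sub  r2, r5, r1 -> r2=0x3f
body[3] sub  r1, r0, #52 -> r1=0x5f
body[4] sub  r0, r4, r2 -> r0=0xd3
body[5] xor  r3, r0, r4 -> r3=0xc1
body[6] xor  r5, r3, r5 -> r5=0x8c
epilogue: pop r6=0xa0, sp=0xb9
epilogue: pop r5=0x4d, sp=0xba
epilogue: pop r4=0xb3, sp=0xbb
epilogue: pop r3=0xf9, sp=0xbc
r1 is caller-saved -> body value

REG = 0x5f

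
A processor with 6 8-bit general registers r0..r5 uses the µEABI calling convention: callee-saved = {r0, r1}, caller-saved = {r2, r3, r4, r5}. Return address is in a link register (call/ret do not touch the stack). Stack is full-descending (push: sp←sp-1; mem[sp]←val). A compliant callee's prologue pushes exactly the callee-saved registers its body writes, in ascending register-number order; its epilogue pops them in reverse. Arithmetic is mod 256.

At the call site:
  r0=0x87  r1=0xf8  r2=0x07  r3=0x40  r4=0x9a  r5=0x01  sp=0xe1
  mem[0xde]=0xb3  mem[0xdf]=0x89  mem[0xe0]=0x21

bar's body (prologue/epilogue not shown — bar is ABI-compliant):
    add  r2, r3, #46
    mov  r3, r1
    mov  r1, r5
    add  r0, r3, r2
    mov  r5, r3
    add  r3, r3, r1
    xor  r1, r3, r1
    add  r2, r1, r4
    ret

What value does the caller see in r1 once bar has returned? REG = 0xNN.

REG = 0xf8

prologue: push r0 -> mem[0xe0]=0x87, sp=0xe0
prologue: push r1 -> mem[0xdf]=0xf8, sp=0xdf
body[0] add  r2, r3, #46 -> r2=0x6e
body[1] mov  r3, r1 -> r3=0xf8
body[2] mov  r1, r5 -> r1=0x01
body[3] add  r0, r3, r2 -> r0=0x66
body[4] mov  r5, r3 -> r5=0xf8
body[5] add  r3, r3, r1 -> r3=0xf9
body[6] xor  r1, r3, r1 -> r1=0xf8
body[7] add  r2, r1, r4 -> r2=0x92
epilogue: pop r1=0xf8, sp=0xe0
epilogue: pop r0=0x87, sp=0xe1
r1 is callee-saved -> restored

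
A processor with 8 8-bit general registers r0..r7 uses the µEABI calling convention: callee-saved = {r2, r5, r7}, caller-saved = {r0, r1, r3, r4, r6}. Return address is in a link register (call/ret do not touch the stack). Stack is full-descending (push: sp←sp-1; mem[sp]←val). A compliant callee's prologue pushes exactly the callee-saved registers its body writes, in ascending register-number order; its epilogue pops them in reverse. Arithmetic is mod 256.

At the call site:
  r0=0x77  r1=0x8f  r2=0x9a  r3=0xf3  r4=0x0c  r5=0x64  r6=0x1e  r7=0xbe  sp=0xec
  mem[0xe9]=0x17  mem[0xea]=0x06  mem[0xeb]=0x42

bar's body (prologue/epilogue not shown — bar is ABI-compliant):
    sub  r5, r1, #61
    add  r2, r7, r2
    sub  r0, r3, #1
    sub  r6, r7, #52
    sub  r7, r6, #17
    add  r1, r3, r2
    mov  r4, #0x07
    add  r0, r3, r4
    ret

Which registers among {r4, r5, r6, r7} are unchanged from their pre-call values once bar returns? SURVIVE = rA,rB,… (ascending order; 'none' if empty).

prologue: push r2 → mem[0xeb]=0x9a, sp=0xeb
prologue: push r5 → mem[0xea]=0x64, sp=0xea
prologue: push r7 → mem[0xe9]=0xbe, sp=0xe9
body[0] sub  r5, r1, #61 → r5=0x52
body[1] add  r2, r7, r2 → r2=0x58
body[2] sub  r0, r3, #1 → r0=0xf2
body[3] sub  r6, r7, #52 → r6=0x8a
body[4] sub  r7, r6, #17 → r7=0x79
body[5] add  r1, r3, r2 → r1=0x4b
body[6] mov  r4, #0x07 → r4=0x07
body[7] add  r0, r3, r4 → r0=0xfa
epilogue: pop r7=0xbe, sp=0xea
epilogue: pop r5=0x64, sp=0xeb
epilogue: pop r2=0x9a, sp=0xec
r4: caller-saved, written=True
r5: callee-saved, written=True
r6: caller-saved, written=True
r7: callee-saved, written=True

SURVIVE = r5,r7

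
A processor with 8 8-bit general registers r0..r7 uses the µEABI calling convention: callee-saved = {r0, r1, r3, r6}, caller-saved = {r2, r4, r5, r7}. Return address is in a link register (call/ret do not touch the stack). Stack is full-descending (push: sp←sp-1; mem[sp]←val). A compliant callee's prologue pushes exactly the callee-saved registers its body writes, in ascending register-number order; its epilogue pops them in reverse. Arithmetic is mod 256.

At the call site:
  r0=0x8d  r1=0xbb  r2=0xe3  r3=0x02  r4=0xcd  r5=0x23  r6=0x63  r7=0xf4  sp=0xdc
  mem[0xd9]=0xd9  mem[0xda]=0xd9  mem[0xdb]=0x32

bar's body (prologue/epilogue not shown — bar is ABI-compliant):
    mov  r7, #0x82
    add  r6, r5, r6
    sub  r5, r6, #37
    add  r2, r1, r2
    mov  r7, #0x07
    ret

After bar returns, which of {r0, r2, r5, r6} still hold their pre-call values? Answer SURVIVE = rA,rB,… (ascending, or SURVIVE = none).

SURVIVE = r0,r6

prologue: push r6 → mem[0xdb]=0x63, sp=0xdb
body[0] mov  r7, #0x82 → r7=0x82
body[1] add  r6, r5, r6 → r6=0x86
body[2] sub  r5, r6, #37 → r5=0x61
body[3] add  r2, r1, r2 → r2=0x9e
body[4] mov  r7, #0x07 → r7=0x07
epilogue: pop r6=0x63, sp=0xdc
r0: callee-saved, written=False
r2: caller-saved, written=True
r5: caller-saved, written=True
r6: callee-saved, written=True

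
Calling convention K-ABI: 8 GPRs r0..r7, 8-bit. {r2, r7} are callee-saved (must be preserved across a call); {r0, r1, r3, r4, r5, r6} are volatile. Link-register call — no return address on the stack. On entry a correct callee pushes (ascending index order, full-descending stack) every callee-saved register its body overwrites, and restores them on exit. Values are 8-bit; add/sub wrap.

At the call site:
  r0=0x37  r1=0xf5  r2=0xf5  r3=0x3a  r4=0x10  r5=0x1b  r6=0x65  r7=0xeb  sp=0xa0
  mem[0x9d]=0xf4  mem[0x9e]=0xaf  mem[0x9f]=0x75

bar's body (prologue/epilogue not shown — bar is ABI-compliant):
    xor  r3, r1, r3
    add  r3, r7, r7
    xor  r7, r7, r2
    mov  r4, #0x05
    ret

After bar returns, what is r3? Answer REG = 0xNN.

REG = 0xd6

prologue: push r7 -> mem[0x9f]=0xeb, sp=0x9f
body[0] xor  r3, r1, r3 -> r3=0xcf
body[1] add  r3, r7, r7 -> r3=0xd6
body[2] xor  r7, r7, r2 -> r7=0x1e
body[3] mov  r4, #0x05 -> r4=0x05
epilogue: pop r7=0xeb, sp=0xa0
r3 is caller-saved -> body value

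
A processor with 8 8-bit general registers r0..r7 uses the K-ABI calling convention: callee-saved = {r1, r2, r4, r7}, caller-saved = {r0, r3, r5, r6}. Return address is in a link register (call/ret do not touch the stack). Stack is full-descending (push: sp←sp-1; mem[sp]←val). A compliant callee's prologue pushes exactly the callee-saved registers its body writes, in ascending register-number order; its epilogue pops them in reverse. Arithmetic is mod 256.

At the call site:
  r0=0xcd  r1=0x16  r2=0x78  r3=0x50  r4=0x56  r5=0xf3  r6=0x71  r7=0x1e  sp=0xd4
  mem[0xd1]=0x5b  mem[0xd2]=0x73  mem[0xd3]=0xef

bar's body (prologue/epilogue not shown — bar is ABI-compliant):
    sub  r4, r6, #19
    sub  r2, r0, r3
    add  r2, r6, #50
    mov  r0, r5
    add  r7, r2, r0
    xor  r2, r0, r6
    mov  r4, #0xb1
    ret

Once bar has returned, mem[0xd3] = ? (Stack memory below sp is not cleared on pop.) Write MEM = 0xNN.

MEM = 0x78

prologue: push r2 → mem[0xd3]=0x78, sp=0xd3
prologue: push r4 → mem[0xd2]=0x56, sp=0xd2
prologue: push r7 → mem[0xd1]=0x1e, sp=0xd1
body[0] sub  r4, r6, #19 → r4=0x5e
body[1] sub  r2, r0, r3 → r2=0x7d
body[2] add  r2, r6, #50 → r2=0xa3
body[3] mov  r0, r5 → r0=0xf3
body[4] add  r7, r2, r0 → r7=0x96
body[5] xor  r2, r0, r6 → r2=0x82
body[6] mov  r4, #0xb1 → r4=0xb1
epilogue: pop r7=0x1e, sp=0xd2
epilogue: pop r4=0x56, sp=0xd3
epilogue: pop r2=0x78, sp=0xd4
prologue pushed ['r2', 'r4', 'r7'] at ['0xd3', '0xd2', '0xd1']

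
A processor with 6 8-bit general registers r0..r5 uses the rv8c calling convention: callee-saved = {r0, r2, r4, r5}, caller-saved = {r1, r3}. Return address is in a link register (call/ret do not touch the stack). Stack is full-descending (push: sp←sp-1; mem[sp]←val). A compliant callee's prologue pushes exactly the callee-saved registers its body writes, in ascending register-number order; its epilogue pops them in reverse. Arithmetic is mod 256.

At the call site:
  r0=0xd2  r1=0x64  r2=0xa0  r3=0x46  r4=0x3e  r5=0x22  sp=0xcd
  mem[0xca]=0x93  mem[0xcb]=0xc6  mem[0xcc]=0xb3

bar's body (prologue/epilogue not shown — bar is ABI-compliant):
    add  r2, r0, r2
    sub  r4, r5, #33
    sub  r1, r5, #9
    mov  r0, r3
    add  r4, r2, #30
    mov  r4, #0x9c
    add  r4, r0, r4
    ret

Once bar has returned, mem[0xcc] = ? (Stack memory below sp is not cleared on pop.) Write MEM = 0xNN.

MEM = 0xd2

prologue: push r0 -> mem[0xcc]=0xd2, sp=0xcc
prologue: push r2 -> mem[0xcb]=0xa0, sp=0xcb
prologue: push r4 -> mem[0xca]=0x3e, sp=0xca
body[0] add  r2, r0, r2 -> r2=0x72
body[1] sub  r4, r5, #33 -> r4=0x01
body[2] sub  r1, r5, #9 -> r1=0x19
body[3] mov  r0, r3 -> r0=0x46
body[4] add  r4, r2, #30 -> r4=0x90
body[5] mov  r4, #0x9c -> r4=0x9c
body[6] add  r4, r0, r4 -> r4=0xe2
epilogue: pop r4=0x3e, sp=0xcb
epilogue: pop r2=0xa0, sp=0xcc
epilogue: pop r0=0xd2, sp=0xcd
prologue pushed ['r0', 'r2', 'r4'] at ['0xcc', '0xcb', '0xca']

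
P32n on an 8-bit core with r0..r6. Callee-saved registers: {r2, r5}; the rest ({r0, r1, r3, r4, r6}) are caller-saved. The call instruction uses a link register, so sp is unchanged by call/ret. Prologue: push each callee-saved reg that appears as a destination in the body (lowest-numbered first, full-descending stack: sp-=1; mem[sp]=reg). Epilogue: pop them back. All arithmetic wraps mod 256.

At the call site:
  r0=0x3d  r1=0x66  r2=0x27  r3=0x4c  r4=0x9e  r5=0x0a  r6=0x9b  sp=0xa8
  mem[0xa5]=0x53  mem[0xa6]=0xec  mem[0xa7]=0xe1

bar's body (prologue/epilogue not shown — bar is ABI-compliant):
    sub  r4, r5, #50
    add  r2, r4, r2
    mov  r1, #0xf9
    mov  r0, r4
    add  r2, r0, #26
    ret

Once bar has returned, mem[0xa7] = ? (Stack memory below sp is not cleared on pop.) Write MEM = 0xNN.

prologue: push r2 -> mem[0xa7]=0x27, sp=0xa7
body[0] sub  r4, r5, #50 -> r4=0xd8
body[1] add  r2, r4, r2 -> r2=0xff
body[2] mov  r1, #0xf9 -> r1=0xf9
body[3] mov  r0, r4 -> r0=0xd8
body[4] add  r2, r0, #26 -> r2=0xf2
epilogue: pop r2=0x27, sp=0xa8
prologue pushed ['r2'] at ['0xa7']

MEM = 0x27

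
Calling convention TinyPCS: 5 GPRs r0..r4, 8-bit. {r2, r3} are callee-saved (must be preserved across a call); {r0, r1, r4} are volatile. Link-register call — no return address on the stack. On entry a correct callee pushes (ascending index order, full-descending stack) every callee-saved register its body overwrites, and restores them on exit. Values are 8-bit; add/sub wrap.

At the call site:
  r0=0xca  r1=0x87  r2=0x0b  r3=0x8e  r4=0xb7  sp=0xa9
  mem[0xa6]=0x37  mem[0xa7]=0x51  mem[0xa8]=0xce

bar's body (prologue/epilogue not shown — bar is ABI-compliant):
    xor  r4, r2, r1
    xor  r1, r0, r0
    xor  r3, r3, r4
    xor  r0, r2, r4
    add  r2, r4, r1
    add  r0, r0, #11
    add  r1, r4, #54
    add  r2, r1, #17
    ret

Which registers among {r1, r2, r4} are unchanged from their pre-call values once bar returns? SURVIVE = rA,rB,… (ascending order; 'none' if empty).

SURVIVE = r2

prologue: push r2 → mem[0xa8]=0x0b, sp=0xa8
prologue: push r3 → mem[0xa7]=0x8e, sp=0xa7
body[0] xor  r4, r2, r1 → r4=0x8c
body[1] xor  r1, r0, r0 → r1=0x00
body[2] xor  r3, r3, r4 → r3=0x02
body[3] xor  r0, r2, r4 → r0=0x87
body[4] add  r2, r4, r1 → r2=0x8c
body[5] add  r0, r0, #11 → r0=0x92
body[6] add  r1, r4, #54 → r1=0xc2
body[7] add  r2, r1, #17 → r2=0xd3
epilogue: pop r3=0x8e, sp=0xa8
epilogue: pop r2=0x0b, sp=0xa9
r1: caller-saved, written=True
r2: callee-saved, written=True
r4: caller-saved, written=True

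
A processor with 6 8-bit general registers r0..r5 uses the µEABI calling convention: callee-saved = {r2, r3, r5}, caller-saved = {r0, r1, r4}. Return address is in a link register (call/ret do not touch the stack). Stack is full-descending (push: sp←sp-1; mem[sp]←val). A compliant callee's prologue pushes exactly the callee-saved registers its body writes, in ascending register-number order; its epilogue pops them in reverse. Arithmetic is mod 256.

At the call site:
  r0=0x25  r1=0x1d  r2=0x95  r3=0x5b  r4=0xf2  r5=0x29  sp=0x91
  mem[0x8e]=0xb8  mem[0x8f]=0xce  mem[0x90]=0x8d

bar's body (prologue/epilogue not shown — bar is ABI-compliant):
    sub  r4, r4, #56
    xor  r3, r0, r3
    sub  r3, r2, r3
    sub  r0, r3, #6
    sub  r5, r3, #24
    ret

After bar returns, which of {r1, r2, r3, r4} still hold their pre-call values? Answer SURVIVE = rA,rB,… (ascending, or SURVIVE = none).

SURVIVE = r1,r2,r3

prologue: push r3 -> mem[0x90]=0x5b, sp=0x90
prologue: push r5 -> mem[0x8f]=0x29, sp=0x8f
body[0] sub  r4, r4, #56 -> r4=0xba
body[1] xor  r3, r0, r3 -> r3=0x7e
body[2] sub  r3, r2, r3 -> r3=0x17
body[3] sub  r0, r3, #6 -> r0=0x11
body[4] sub  r5, r3, #24 -> r5=0xff
epilogue: pop r5=0x29, sp=0x90
epilogue: pop r3=0x5b, sp=0x91
r1: caller-saved, written=False
r2: callee-saved, written=False
r3: callee-saved, written=True
r4: caller-saved, written=True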